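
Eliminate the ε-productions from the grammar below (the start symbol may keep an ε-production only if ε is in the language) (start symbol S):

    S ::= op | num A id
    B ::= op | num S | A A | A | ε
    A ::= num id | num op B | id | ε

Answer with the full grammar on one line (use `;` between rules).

Nullable nonterminals: {A, B}.
ε ∉ L(G), so no ε-production is kept.
Add the nullable-subset variants: S → num A id gives num A id | num id. B → A A gives A A | A. A → num op B gives num op B | num op.

S ::= op | num A id | num id; B ::= op | num S | A A | A; A ::= num id | num op B | num op | id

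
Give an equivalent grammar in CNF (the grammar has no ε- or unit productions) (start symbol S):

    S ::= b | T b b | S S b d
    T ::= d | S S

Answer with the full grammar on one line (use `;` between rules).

Introduce a nonterminal for each terminal appearing in a rule of length ≥ 2: X1 → b, X2 → d.
Binarize each right-hand side of length ≥ 3 by chaining fresh nonterminals (Y1, Y2, …): affected rules were S → T X1 X1; S → S S X1 X2.

S ::= b | T Y1 | S Y2; T ::= d | S S; X1 ::= b; X2 ::= d; Y1 ::= X1 X1; Y2 ::= S Y3; Y3 ::= X1 X2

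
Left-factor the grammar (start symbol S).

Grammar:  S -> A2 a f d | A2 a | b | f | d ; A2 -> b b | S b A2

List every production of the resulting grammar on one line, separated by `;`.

S has alternatives sharing prefix 'A2 a': factor to S → A2 a S' with S' → f d | ε.

S -> b | f | d | A2 a S'; A2 -> b b | S b A2; S' -> f d | epsilon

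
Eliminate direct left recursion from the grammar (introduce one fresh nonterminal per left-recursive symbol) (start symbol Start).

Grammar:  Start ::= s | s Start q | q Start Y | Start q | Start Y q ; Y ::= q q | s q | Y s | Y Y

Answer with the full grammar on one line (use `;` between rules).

Start ::= s Start1 | s Start q Start1 | q Start Y Start1; Y ::= q q Y1 | s q Y1; Start1 ::= q Start1 | Y q Start1 | eps; Y1 ::= s Y1 | Y Y1 | eps

Start, Y are directly left-recursive.
For Start: α = {q, Y q}, β = {s, s Start q, q Start Y}. Rewrite as Start → β Start1 and Start1 → α Start1 | ε.
For Y: α = {s, Y}, β = {q q, s q}. Rewrite as Y → β Y1 and Y1 → α Y1 | ε.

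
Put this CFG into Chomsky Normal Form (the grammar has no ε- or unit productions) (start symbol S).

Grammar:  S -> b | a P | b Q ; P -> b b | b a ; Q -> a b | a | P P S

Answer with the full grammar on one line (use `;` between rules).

Introduce a nonterminal for each terminal appearing in a rule of length ≥ 2: X1 → a, X2 → b.
Binarize each right-hand side of length ≥ 3 by chaining fresh nonterminals (Y1, Y2, …): affected rules were Q → P P S.

S -> b | X1 P | X2 Q; P -> X2 X2 | X2 X1; Q -> X1 X2 | a | P Y1; X1 -> a; X2 -> b; Y1 -> P S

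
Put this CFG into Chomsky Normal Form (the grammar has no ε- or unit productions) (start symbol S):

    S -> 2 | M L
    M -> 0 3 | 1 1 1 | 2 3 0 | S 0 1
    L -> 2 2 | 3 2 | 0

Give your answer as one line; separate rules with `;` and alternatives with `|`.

Introduce a nonterminal for each terminal appearing in a rule of length ≥ 2: X1 → 0, X2 → 3, X3 → 1, X4 → 2.
Binarize each right-hand side of length ≥ 3 by chaining fresh nonterminals (Y1, Y2, …): affected rules were M → X3 X3 X3; M → X4 X2 X1; M → S X1 X3.

S -> 2 | M L; M -> X1 X2 | X3 Y1 | X4 Y2 | S Y3; L -> X4 X4 | X2 X4 | 0; X1 -> 0; X2 -> 3; X3 -> 1; X4 -> 2; Y1 -> X3 X3; Y2 -> X2 X1; Y3 -> X1 X3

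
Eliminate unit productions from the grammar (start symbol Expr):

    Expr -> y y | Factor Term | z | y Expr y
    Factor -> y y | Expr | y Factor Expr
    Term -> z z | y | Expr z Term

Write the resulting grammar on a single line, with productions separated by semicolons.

Expr -> y y | Factor Term | z | y Expr y; Factor -> y y | y Factor Expr | Factor Term | z | y Expr y; Term -> z z | y | Expr z Term

Unit pairs: Factor ⇒* {Expr}.
For each unit pair (A, B), copy every non-unit production of B to A, then drop all unit productions.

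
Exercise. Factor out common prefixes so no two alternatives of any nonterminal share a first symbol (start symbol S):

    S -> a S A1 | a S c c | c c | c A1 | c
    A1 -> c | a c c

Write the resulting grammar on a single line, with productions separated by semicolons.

S -> c S' | a S S''; A1 -> c | a c c; S' -> c | A1 | ε; S'' -> A1 | c c

S has alternatives sharing prefix 'c': factor to S → c S' with S' → c | A1 | ε.
S has alternatives sharing prefix 'a S': factor to S → a S S'' with S'' → A1 | c c.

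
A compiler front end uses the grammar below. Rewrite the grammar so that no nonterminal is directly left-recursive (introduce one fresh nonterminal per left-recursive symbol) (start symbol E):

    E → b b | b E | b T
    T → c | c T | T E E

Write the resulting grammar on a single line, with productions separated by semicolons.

E → b b | b E | b T; T → c T' | c T T'; T' → E E T' | ε

T is directly left-recursive.
For T: α = {E E}, β = {c, c T}. Rewrite as T → β T' and T' → α T' | ε.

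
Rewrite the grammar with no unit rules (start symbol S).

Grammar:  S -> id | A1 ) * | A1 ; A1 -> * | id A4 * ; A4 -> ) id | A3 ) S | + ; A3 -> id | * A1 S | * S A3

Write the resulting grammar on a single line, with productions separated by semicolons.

S -> * | id A4 * | id | A1 ) *; A1 -> * | id A4 *; A4 -> ) id | A3 ) S | +; A3 -> id | * A1 S | * S A3

Unit pairs: S ⇒* {A1}.
For each unit pair (A, B), copy every non-unit production of B to A, then drop all unit productions.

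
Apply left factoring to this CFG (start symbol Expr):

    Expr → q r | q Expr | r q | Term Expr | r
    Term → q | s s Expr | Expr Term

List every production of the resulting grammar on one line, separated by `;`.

Expr → Term Expr | q Expr1 | r Expr2; Term → q | s s Expr | Expr Term; Expr1 → r | Expr; Expr2 → q | epsilon

Expr has alternatives sharing prefix 'q': factor to Expr → q Expr1 with Expr1 → r | Expr.
Expr has alternatives sharing prefix 'r': factor to Expr → r Expr2 with Expr2 → q | ε.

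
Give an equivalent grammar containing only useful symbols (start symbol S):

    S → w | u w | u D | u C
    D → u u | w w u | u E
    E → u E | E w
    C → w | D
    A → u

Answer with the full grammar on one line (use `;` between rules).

Generating nonterminals: {A, C, D, S}.
Reachable from S after that: {C, D, S}.
Removed useless symbols: {A, E} and every production mentioning them.

S → w | u w | u D | u C; D → u u | w w u; C → w | D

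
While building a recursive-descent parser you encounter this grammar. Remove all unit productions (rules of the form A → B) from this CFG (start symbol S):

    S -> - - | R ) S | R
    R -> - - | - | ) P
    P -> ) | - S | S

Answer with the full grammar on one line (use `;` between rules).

Unit pairs: P ⇒* {R, S}; S ⇒* {R}.
For every A with A ⇒* B via unit rules, add B's non-unit alternatives to A; then delete every rule of the form X → Y.

S -> - - | R ) S | - | ) P; R -> - - | - | ) P; P -> - - | R ) S | ) | - S | - | ) P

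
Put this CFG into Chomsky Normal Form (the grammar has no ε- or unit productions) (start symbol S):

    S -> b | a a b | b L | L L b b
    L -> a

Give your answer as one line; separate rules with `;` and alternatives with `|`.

S -> b | X1 Y1 | X2 L | L Y2; L -> a; X1 -> a; X2 -> b; Y1 -> X1 X2; Y2 -> L Y3; Y3 -> X2 X2

Introduce a nonterminal for each terminal appearing in a rule of length ≥ 2: X1 → a, X2 → b.
Binarize each right-hand side of length ≥ 3 by chaining fresh nonterminals (Y1, Y2, …): affected rules were S → X1 X1 X2; S → L L X2 X2.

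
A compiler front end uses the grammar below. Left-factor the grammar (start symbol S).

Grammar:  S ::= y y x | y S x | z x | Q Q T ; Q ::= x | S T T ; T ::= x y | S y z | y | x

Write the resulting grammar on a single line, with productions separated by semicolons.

S has alternatives sharing prefix 'y': factor to S → y S' with S' → y x | S x.
T has alternatives sharing prefix 'x': factor to T → x T' with T' → y | ε.

S ::= z x | Q Q T | y S'; Q ::= x | S T T; T ::= S y z | y | x T'; S' ::= y x | S x; T' ::= y | ε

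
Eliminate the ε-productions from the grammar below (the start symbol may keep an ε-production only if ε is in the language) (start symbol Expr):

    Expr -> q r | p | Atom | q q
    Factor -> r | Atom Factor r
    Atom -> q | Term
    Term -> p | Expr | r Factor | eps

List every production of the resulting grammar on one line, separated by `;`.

Expr -> q r | p | Atom | q q | ε; Factor -> r | Atom Factor r | Factor r; Atom -> q | Term; Term -> p | Expr | r Factor

Nullable nonterminals: {Atom, Expr, Term}.
ε ∈ L(G) since Expr is nullable, so keep Expr → ε.
Expand every rule over subsets of its nullable positions: Factor → Atom Factor r gives Atom Factor r | Factor r.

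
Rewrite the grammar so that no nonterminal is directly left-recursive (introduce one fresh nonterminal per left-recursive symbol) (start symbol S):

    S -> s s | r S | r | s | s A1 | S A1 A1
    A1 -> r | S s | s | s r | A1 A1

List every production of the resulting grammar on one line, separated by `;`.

Left recursion appears on S, A1.
For S: α = {A1 A1}, β = {s s, r S, r, s, s A1}. Rewrite as S → β S' and S' → α S' | ε.
For A1: α = {A1}, β = {r, S s, s, s r}. Rewrite as A1 → β A1' and A1' → α A1' | ε.

S -> s s S' | r S S' | r S' | s S' | s A1 S'; A1 -> r A1' | S s A1' | s A1' | s r A1'; S' -> A1 A1 S' | ε; A1' -> A1 A1' | ε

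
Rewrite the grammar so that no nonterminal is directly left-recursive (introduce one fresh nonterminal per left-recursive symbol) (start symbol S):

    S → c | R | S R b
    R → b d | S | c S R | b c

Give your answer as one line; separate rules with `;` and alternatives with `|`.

Left recursion appears on S.
For S: α = {R b}, β = {c, R}. Rewrite as S → β S' and S' → α S' | ε.

S → c S' | R S'; R → b d | S | c S R | b c; S' → R b S' | epsilon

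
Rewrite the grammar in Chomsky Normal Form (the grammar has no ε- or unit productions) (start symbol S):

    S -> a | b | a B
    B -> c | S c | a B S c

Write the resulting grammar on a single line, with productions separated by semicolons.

S -> a | b | X1 B; B -> c | S X2 | X1 Y1; X1 -> a; X2 -> c; Y1 -> B Y2; Y2 -> S X2

Introduce a nonterminal for each terminal appearing in a rule of length ≥ 2: X1 → a, X2 → c.
Binarize each right-hand side of length ≥ 3 by chaining fresh nonterminals (Y1, Y2, …): affected rules were B → X1 B S X2.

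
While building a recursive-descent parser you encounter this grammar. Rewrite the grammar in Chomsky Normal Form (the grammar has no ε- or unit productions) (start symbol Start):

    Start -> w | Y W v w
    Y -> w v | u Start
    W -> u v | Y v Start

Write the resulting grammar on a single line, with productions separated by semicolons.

Introduce a nonterminal for each terminal appearing in a rule of length ≥ 2: X1 → v, X2 → w, X3 → u.
Binarize each right-hand side of length ≥ 3 by chaining fresh nonterminals (Y1, Y2, …): affected rules were Start → Y W X1 X2; W → Y X1 Start.

Start -> w | Y Y1; Y -> X2 X1 | X3 Start; W -> X3 X1 | Y Y3; X1 -> v; X2 -> w; X3 -> u; Y1 -> W Y2; Y2 -> X1 X2; Y3 -> X1 Start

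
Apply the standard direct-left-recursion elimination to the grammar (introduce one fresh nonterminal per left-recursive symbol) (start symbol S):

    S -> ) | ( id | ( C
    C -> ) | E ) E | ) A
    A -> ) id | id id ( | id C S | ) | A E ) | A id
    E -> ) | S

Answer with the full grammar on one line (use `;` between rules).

S -> ) | ( id | ( C; C -> ) | E ) E | ) A; A -> ) id A' | id id ( A' | id C S A' | ) A'; E -> ) | S; A' -> E ) A' | id A' | ε

Directly left-recursive nonterminal: A.
For A: α = {E ), id}, β = {) id, id id (, id C S, )}. Rewrite as A → β A' and A' → α A' | ε.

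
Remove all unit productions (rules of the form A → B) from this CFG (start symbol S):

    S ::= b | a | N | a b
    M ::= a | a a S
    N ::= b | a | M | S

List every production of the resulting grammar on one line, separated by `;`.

Unit pairs: N ⇒* {M, S}; S ⇒* {M, N}.
For every A with A ⇒* B via unit rules, add B's non-unit alternatives to A; then delete every rule of the form X → Y.

S ::= b | a | a b | a a S; M ::= a | a a S; N ::= b | a | a b | a a S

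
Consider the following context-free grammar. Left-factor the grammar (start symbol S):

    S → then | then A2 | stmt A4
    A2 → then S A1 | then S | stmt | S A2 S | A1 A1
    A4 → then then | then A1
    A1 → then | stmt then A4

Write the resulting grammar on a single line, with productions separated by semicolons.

S has alternatives sharing prefix 'then': factor to S → then S' with S' → ε | A2.
A2 has alternatives sharing prefix 'then S': factor to A2 → then S A2' with A2' → A1 | ε.
A4 has alternatives sharing prefix 'then': factor to A4 → then A4' with A4' → then | A1.

S → stmt A4 | then S'; A2 → stmt | S A2 S | A1 A1 | then S A2'; A4 → then A4'; A1 → then | stmt then A4; S' → ε | A2; A2' → A1 | ε; A4' → then | A1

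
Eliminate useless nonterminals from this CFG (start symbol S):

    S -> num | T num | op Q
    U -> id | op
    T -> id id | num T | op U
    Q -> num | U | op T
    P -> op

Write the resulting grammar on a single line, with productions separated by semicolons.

S -> num | T num | op Q; U -> id | op; T -> id id | num T | op U; Q -> num | U | op T

Generating nonterminals: {P, Q, S, T, U}.
Reachable from S after that: {Q, S, T, U}.
Removed useless symbols: {P} and every production mentioning them.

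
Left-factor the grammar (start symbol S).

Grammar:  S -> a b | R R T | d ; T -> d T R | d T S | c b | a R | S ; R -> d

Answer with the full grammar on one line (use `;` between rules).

S -> a b | R R T | d; T -> c b | a R | S | d T T'; R -> d; T' -> R | S

T has alternatives sharing prefix 'd T': factor to T → d T T' with T' → R | S.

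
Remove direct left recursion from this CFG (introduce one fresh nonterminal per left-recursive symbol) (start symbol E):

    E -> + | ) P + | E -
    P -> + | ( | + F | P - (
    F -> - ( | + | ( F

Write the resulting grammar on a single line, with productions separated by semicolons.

E, P are directly left-recursive.
For E: α = {-}, β = {+, ) P +}. Rewrite as E → β E' and E' → α E' | ε.
For P: α = {- (}, β = {+, (, + F}. Rewrite as P → β P' and P' → α P' | ε.

E -> + E' | ) P + E'; P -> + P' | ( P' | + F P'; F -> - ( | + | ( F; E' -> - E' | ε; P' -> - ( P' | ε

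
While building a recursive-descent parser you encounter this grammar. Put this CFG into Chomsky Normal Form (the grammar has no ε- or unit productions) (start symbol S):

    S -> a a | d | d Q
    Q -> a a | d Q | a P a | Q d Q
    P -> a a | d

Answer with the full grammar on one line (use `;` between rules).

Introduce a nonterminal for each terminal appearing in a rule of length ≥ 2: X1 → a, X2 → d.
Binarize each right-hand side of length ≥ 3 by chaining fresh nonterminals (Y1, Y2, …): affected rules were Q → X1 P X1; Q → Q X2 Q.

S -> X1 X1 | d | X2 Q; Q -> X1 X1 | X2 Q | X1 Y1 | Q Y2; P -> X1 X1 | d; X1 -> a; X2 -> d; Y1 -> P X1; Y2 -> X2 Q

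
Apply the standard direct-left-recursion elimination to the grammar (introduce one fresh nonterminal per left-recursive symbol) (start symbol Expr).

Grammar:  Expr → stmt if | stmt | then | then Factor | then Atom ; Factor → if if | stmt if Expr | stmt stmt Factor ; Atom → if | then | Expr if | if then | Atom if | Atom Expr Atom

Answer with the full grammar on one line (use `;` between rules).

Expr → stmt if | stmt | then | then Factor | then Atom; Factor → if if | stmt if Expr | stmt stmt Factor; Atom → if Atom1 | then Atom1 | Expr if Atom1 | if then Atom1; Atom1 → if Atom1 | Expr Atom Atom1 | ε

Left recursion appears on Atom.
For Atom: α = {if, Expr Atom}, β = {if, then, Expr if, if then}. Rewrite as Atom → β Atom1 and Atom1 → α Atom1 | ε.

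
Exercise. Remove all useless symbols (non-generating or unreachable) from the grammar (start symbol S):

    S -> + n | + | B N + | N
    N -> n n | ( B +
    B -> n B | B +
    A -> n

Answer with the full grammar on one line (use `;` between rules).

S -> + n | + | N; N -> n n

Generating nonterminals: {A, N, S}.
Reachable from S after that: {N, S}.
Removed useless symbols: {A, B} and every production mentioning them.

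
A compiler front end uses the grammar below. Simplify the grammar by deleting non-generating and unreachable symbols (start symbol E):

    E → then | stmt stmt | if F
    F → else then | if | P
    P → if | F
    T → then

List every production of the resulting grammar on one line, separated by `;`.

E → then | stmt stmt | if F; F → else then | if | P; P → if | F

Generating nonterminals: {E, F, P, T}.
Reachable from E after that: {E, F, P}.
Removed useless symbols: {T} and every production mentioning them.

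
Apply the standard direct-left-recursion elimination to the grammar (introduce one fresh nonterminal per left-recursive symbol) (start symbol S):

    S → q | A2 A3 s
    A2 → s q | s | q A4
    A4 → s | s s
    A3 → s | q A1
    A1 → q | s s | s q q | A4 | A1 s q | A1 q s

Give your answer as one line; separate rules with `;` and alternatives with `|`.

S → q | A2 A3 s; A2 → s q | s | q A4; A4 → s | s s; A3 → s | q A1; A1 → q A1' | s s A1' | s q q A1' | A4 A1'; A1' → s q A1' | q s A1' | ε

Directly left-recursive nonterminal: A1.
For A1: α = {s q, q s}, β = {q, s s, s q q, A4}. Rewrite as A1 → β A1' and A1' → α A1' | ε.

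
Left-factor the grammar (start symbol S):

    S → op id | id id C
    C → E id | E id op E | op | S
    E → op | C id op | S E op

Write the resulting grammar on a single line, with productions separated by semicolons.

S → op id | id id C; C → op | S | E id C'; E → op | C id op | S E op; C' → ε | op E

C has alternatives sharing prefix 'E id': factor to C → E id C' with C' → ε | op E.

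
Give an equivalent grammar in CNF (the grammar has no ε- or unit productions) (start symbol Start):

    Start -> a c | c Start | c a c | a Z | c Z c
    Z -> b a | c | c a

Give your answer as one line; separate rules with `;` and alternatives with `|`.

Introduce a nonterminal for each terminal appearing in a rule of length ≥ 2: X1 → a, X2 → c, X3 → b.
Binarize each right-hand side of length ≥ 3 by chaining fresh nonterminals (Y1, Y2, …): affected rules were Start → X2 X1 X2; Start → X2 Z X2.

Start -> X1 X2 | X2 Start | X2 Y1 | X1 Z | X2 Y2; Z -> X3 X1 | c | X2 X1; X1 -> a; X2 -> c; X3 -> b; Y1 -> X1 X2; Y2 -> Z X2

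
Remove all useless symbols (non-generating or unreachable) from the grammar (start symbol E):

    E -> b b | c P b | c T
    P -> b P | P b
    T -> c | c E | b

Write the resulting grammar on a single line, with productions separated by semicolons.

E -> b b | c T; T -> c | c E | b

Generating nonterminals: {E, T}.
Reachable from E after that: {E, T}.
Removed useless symbols: {P} and every production mentioning them.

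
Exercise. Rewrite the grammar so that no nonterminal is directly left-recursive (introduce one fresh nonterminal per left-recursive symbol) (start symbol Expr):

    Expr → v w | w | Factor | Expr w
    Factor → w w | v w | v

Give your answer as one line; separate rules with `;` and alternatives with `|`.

Expr is directly left-recursive.
For Expr: α = {w}, β = {v w, w, Factor}. Rewrite as Expr → β Expr1 and Expr1 → α Expr1 | ε.

Expr → v w Expr1 | w Expr1 | Factor Expr1; Factor → w w | v w | v; Expr1 → w Expr1 | ε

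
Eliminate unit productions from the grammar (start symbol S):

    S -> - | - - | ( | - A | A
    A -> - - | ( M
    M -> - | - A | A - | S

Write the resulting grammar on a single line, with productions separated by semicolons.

Unit pairs: M ⇒* {A, S}; S ⇒* {A}.
Replace each nonterminal's rules with the union of the non-unit rules of every nonterminal it unit-derives.

S -> - | - - | ( | - A | ( M; A -> - - | ( M; M -> - - | ( M | - | ( | - A | A -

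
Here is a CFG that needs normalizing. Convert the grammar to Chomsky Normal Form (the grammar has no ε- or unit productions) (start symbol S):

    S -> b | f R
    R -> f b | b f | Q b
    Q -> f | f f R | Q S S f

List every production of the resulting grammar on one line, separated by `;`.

S -> b | X1 R; R -> X1 X2 | X2 X1 | Q X2; Q -> f | X1 Y1 | Q Y2; X1 -> f; X2 -> b; Y1 -> X1 R; Y2 -> S Y3; Y3 -> S X1

Introduce a nonterminal for each terminal appearing in a rule of length ≥ 2: X1 → f, X2 → b.
Binarize each right-hand side of length ≥ 3 by chaining fresh nonterminals (Y1, Y2, …): affected rules were Q → X1 X1 R; Q → Q S S X1.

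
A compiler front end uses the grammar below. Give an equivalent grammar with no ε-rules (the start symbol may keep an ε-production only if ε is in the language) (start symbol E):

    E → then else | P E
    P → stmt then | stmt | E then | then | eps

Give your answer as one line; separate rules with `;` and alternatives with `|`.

The nullable symbols are {P}.
ε ∉ L(G), so no ε-production is kept.

E → then else | P E; P → stmt then | stmt | E then | then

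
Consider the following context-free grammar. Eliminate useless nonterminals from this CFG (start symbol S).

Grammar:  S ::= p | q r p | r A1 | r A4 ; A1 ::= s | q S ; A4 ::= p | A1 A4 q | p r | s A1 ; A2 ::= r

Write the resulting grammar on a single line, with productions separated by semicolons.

Generating nonterminals: {A1, A2, A4, S}.
Reachable from S after that: {A1, A4, S}.
Removed useless symbols: {A2} and every production mentioning them.

S ::= p | q r p | r A1 | r A4; A1 ::= s | q S; A4 ::= p | A1 A4 q | p r | s A1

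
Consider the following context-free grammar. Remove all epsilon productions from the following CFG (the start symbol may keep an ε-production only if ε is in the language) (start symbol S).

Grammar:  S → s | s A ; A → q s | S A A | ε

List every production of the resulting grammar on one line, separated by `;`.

Nullable set = {A}.
ε ∉ L(G), so no ε-production is kept.
Add the nullable-subset variants: A → S A A gives S A A | S A | S.

S → s | s A; A → q s | S A A | S A | S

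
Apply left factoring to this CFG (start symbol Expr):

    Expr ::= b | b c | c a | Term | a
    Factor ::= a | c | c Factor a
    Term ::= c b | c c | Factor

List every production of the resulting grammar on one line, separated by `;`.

Expr has alternatives sharing prefix 'b': factor to Expr → b Expr1 with Expr1 → ε | c.
Factor has alternatives sharing prefix 'c': factor to Factor → c Factor1 with Factor1 → ε | Factor a.
Term has alternatives sharing prefix 'c': factor to Term → c Term1 with Term1 → b | c.

Expr ::= c a | Term | a | b Expr1; Factor ::= a | c Factor1; Term ::= Factor | c Term1; Expr1 ::= eps | c; Factor1 ::= eps | Factor a; Term1 ::= b | c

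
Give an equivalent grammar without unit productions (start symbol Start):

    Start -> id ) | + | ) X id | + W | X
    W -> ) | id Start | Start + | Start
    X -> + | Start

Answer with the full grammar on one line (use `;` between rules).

Unit pairs: Start ⇒* {X}; W ⇒* {Start, X}; X ⇒* {Start}.
For every A with A ⇒* B via unit rules, add B's non-unit alternatives to A; then delete every rule of the form X → Y.

Start -> id ) | + | ) X id | + W; W -> id ) | + | ) X id | + W | ) | id Start | Start +; X -> id ) | + | ) X id | + W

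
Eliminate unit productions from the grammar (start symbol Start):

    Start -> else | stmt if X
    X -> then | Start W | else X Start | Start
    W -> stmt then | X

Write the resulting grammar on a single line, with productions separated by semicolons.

Start -> else | stmt if X; X -> else | stmt if X | then | Start W | else X Start; W -> else | stmt if X | then | Start W | else X Start | stmt then

Unit pairs: W ⇒* {Start, X}; X ⇒* {Start}.
For each unit pair (A, B), copy every non-unit production of B to A, then drop all unit productions.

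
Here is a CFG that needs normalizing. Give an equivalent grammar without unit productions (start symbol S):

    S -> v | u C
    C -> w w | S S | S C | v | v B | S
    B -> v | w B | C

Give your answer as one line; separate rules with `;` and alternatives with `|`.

S -> v | u C; C -> w w | S S | S C | v | v B | u C; B -> v | w B | w w | S S | S C | v B | u C

Unit pairs: B ⇒* {C, S}; C ⇒* {S}.
For each unit pair (A, B), copy every non-unit production of B to A, then drop all unit productions.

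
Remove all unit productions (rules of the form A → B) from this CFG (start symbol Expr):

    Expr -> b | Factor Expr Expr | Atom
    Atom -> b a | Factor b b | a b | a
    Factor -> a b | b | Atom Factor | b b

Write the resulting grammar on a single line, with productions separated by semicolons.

Unit pairs: Expr ⇒* {Atom}.
Replace each nonterminal's rules with the union of the non-unit rules of every nonterminal it unit-derives.

Expr -> b a | Factor b b | a b | a | b | Factor Expr Expr; Atom -> b a | Factor b b | a b | a; Factor -> a b | b | Atom Factor | b b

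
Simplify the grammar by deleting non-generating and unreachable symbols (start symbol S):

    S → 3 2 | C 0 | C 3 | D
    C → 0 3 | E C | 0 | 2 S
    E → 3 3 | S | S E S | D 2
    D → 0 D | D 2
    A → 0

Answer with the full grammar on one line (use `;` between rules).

S → 3 2 | C 0 | C 3; C → 0 3 | E C | 0 | 2 S; E → 3 3 | S | S E S

Generating nonterminals: {A, C, E, S}.
Reachable from S after that: {C, E, S}.
Removed useless symbols: {A, D} and every production mentioning them.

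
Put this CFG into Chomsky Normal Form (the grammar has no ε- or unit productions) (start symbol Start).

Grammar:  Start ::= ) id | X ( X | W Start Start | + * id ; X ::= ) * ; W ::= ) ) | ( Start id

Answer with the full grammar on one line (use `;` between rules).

Start ::= X1 X2 | X Y1 | W Y2 | X4 Y3; X ::= X1 X5; W ::= X1 X1 | X3 Y4; X1 ::= ); X2 ::= id; X3 ::= (; X4 ::= +; X5 ::= *; Y1 ::= X3 X; Y2 ::= Start Start; Y3 ::= X5 X2; Y4 ::= Start X2

Introduce a nonterminal for each terminal appearing in a rule of length ≥ 2: X1 → ), X2 → id, X3 → (, X4 → +, X5 → *.
Binarize each right-hand side of length ≥ 3 by chaining fresh nonterminals (Y1, Y2, …): affected rules were Start → X X3 X; Start → W Start Start; Start → X4 X5 X2; W → X3 Start X2.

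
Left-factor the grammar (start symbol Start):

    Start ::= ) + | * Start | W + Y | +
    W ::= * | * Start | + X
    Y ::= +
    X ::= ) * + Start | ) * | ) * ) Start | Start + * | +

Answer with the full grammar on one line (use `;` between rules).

Start ::= ) + | * Start | W + Y | +; W ::= + X | * W1; Y ::= +; X ::= Start + * | + | ) * X1; W1 ::= ε | Start; X1 ::= + Start | ε | ) Start

W has alternatives sharing prefix '*': factor to W → * W1 with W1 → ε | Start.
X has alternatives sharing prefix ') *': factor to X → ) * X1 with X1 → + Start | ε | ) Start.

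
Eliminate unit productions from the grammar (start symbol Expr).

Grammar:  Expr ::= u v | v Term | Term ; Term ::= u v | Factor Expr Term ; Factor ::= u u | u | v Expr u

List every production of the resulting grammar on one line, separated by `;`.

Unit pairs: Expr ⇒* {Term}.
Replace each nonterminal's rules with the union of the non-unit rules of every nonterminal it unit-derives.

Expr ::= u v | Factor Expr Term | v Term; Term ::= u v | Factor Expr Term; Factor ::= u u | u | v Expr u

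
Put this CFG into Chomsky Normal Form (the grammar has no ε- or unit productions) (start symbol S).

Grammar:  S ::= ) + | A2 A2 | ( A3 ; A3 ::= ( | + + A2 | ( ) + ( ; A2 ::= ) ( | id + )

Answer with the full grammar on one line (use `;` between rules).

Introduce a nonterminal for each terminal appearing in a rule of length ≥ 2: X1 → ), X2 → +, X3 → (, X4 → id.
Binarize each right-hand side of length ≥ 3 by chaining fresh nonterminals (Y1, Y2, …): affected rules were A3 → X2 X2 A2; A3 → X3 X1 X2 X3; A2 → X4 X2 X1.

S ::= X1 X2 | A2 A2 | X3 A3; A3 ::= ( | X2 Y1 | X3 Y2; A2 ::= X1 X3 | X4 Y4; X1 ::= ); X2 ::= +; X3 ::= (; X4 ::= id; Y1 ::= X2 A2; Y2 ::= X1 Y3; Y3 ::= X2 X3; Y4 ::= X2 X1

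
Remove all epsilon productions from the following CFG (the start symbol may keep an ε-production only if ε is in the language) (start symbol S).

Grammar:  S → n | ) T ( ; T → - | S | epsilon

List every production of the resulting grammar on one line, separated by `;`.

S → n | ) T ( | ) (; T → - | S

Nullable set = {T}.
ε ∉ L(G), so no ε-production is kept.
Expand every rule over subsets of its nullable positions: S → ) T ( gives ) T ( | ) (.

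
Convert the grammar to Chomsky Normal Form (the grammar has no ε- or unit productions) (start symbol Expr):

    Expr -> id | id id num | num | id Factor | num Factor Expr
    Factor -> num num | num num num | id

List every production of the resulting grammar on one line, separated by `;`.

Expr -> id | X1 Y1 | num | X1 Factor | X2 Y2; Factor -> X2 X2 | X2 Y3 | id; X1 -> id; X2 -> num; Y1 -> X1 X2; Y2 -> Factor Expr; Y3 -> X2 X2

Introduce a nonterminal for each terminal appearing in a rule of length ≥ 2: X1 → id, X2 → num.
Binarize each right-hand side of length ≥ 3 by chaining fresh nonterminals (Y1, Y2, …): affected rules were Expr → X1 X1 X2; Expr → X2 Factor Expr; Factor → X2 X2 X2.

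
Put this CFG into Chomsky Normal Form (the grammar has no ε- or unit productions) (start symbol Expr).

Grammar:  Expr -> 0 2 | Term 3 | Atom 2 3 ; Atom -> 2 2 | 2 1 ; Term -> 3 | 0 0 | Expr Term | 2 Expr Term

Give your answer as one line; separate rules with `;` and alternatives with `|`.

Introduce a nonterminal for each terminal appearing in a rule of length ≥ 2: X1 → 0, X2 → 2, X3 → 3, X4 → 1.
Binarize each right-hand side of length ≥ 3 by chaining fresh nonterminals (Y1, Y2, …): affected rules were Expr → Atom X2 X3; Term → X2 Expr Term.

Expr -> X1 X2 | Term X3 | Atom Y1; Atom -> X2 X2 | X2 X4; Term -> 3 | X1 X1 | Expr Term | X2 Y2; X1 -> 0; X2 -> 2; X3 -> 3; X4 -> 1; Y1 -> X2 X3; Y2 -> Expr Term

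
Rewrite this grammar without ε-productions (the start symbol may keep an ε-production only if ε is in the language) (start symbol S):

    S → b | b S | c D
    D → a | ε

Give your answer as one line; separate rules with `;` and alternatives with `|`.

S → b | b S | c D | c; D → a

The nullable symbols are {D}.
ε ∉ L(G), so no ε-production is kept.
For each production, add variants omitting each subset of nullable occurrences: S → c D gives c D | c.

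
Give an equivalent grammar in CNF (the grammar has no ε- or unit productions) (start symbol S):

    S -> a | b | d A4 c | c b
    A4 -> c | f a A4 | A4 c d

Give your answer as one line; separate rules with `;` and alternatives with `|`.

S -> a | b | X1 Y1 | X2 X3; A4 -> c | X4 Y2 | A4 Y3; X1 -> d; X2 -> c; X3 -> b; X4 -> f; X5 -> a; Y1 -> A4 X2; Y2 -> X5 A4; Y3 -> X2 X1

Introduce a nonterminal for each terminal appearing in a rule of length ≥ 2: X1 → d, X2 → c, X3 → b, X4 → f, X5 → a.
Binarize each right-hand side of length ≥ 3 by chaining fresh nonterminals (Y1, Y2, …): affected rules were S → X1 A4 X2; A4 → X4 X5 A4; A4 → A4 X2 X1.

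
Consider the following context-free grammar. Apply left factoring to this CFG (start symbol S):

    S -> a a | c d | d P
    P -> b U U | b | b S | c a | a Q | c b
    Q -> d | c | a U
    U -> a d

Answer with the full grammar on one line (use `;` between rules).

P has alternatives sharing prefix 'b': factor to P → b P' with P' → U U | ε | S.
P has alternatives sharing prefix 'c': factor to P → c P'' with P'' → a | b.

S -> a a | c d | d P; P -> a Q | b P' | c P''; Q -> d | c | a U; U -> a d; P' -> U U | epsilon | S; P'' -> a | b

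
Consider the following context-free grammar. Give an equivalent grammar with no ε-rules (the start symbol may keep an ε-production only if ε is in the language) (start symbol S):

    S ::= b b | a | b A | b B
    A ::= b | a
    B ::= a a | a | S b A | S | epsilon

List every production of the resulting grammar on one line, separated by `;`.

S ::= b b | a | b A | b B | b; A ::= b | a; B ::= a a | a | S b A | S

The nullable symbols are {B}.
ε ∉ L(G), so no ε-production is kept.
Add the nullable-subset variants: S → b B gives b B | b.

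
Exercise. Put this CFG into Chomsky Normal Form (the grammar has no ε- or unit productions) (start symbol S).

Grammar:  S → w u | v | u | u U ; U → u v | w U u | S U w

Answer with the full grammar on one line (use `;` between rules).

Introduce a nonterminal for each terminal appearing in a rule of length ≥ 2: X1 → w, X2 → u, X3 → v.
Binarize each right-hand side of length ≥ 3 by chaining fresh nonterminals (Y1, Y2, …): affected rules were U → X1 U X2; U → S U X1.

S → X1 X2 | v | u | X2 U; U → X2 X3 | X1 Y1 | S Y2; X1 → w; X2 → u; X3 → v; Y1 → U X2; Y2 → U X1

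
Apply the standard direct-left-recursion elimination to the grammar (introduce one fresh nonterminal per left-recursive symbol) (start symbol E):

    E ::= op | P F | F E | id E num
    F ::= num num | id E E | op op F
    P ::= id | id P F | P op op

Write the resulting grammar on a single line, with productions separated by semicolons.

E ::= op | P F | F E | id E num; F ::= num num | id E E | op op F; P ::= id P' | id P F P'; P' ::= op op P' | ε

Directly left-recursive nonterminal: P.
For P: α = {op op}, β = {id, id P F}. Rewrite as P → β P' and P' → α P' | ε.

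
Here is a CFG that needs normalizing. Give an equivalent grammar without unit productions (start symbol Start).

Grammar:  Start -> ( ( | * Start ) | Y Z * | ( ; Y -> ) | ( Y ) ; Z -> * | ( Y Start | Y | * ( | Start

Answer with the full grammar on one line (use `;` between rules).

Start -> ( ( | * Start ) | Y Z * | (; Y -> ) | ( Y ); Z -> * | ( Y Start | * ( | ( ( | * Start ) | Y Z * | ( | ) | ( Y )

Unit pairs: Z ⇒* {Start, Y}.
For each unit pair (A, B), copy every non-unit production of B to A, then drop all unit productions.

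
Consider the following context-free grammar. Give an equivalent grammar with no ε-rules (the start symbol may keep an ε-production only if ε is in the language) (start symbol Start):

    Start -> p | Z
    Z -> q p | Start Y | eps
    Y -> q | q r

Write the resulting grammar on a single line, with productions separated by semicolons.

Start -> p | Z | ε; Z -> q p | Start Y | Y; Y -> q | q r

Nullable set = {Start, Z}.
ε ∈ L(G) since Start is nullable, so keep Start → ε.
Expand every rule over subsets of its nullable positions: Z → Start Y gives Start Y | Y.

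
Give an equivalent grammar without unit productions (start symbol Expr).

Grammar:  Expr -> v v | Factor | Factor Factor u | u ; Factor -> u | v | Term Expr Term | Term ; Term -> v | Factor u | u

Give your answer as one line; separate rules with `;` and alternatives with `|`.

Unit pairs: Expr ⇒* {Factor, Term}; Factor ⇒* {Term}.
Replace each nonterminal's rules with the union of the non-unit rules of every nonterminal it unit-derives.

Expr -> v | Factor u | u | Term Expr Term | v v | Factor Factor u; Factor -> v | Factor u | u | Term Expr Term; Term -> v | Factor u | u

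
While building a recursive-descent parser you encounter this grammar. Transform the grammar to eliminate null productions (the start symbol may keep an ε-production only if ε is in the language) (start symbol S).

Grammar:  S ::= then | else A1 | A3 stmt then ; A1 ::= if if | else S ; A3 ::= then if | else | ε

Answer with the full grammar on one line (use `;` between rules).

S ::= then | else A1 | A3 stmt then | stmt then; A1 ::= if if | else S; A3 ::= then if | else

Nullable nonterminals: {A3}.
ε ∉ L(G), so no ε-production is kept.
For each production, add variants omitting each subset of nullable occurrences: S → A3 stmt then gives A3 stmt then | stmt then.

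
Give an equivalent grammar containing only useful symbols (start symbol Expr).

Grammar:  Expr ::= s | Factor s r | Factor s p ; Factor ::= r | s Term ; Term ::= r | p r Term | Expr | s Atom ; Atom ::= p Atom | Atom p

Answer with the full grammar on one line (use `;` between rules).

Expr ::= s | Factor s r | Factor s p; Factor ::= r | s Term; Term ::= r | p r Term | Expr

Generating nonterminals: {Expr, Factor, Term}.
Reachable from Expr after that: {Expr, Factor, Term}.
Removed useless symbols: {Atom} and every production mentioning them.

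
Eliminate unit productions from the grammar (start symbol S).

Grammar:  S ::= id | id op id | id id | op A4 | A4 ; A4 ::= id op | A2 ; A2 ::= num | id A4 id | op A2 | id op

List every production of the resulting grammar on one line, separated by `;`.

Unit pairs: A4 ⇒* {A2}; S ⇒* {A2, A4}.
For each unit pair (A, B), copy every non-unit production of B to A, then drop all unit productions.

S ::= id op | num | id A4 id | op A2 | id | id op id | id id | op A4; A4 ::= id op | num | id A4 id | op A2; A2 ::= num | id A4 id | op A2 | id op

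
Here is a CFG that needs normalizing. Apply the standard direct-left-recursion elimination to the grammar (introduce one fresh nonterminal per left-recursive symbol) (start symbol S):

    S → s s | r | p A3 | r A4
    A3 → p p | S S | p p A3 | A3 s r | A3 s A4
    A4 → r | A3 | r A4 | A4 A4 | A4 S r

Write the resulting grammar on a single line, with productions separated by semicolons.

S → s s | r | p A3 | r A4; A3 → p p A3' | S S A3' | p p A3 A3'; A4 → r A4' | A3 A4' | r A4 A4'; A3' → s r A3' | s A4 A3' | ε; A4' → A4 A4' | S r A4' | ε

Directly left-recursive nonterminals: A3, A4.
For A3: α = {s r, s A4}, β = {p p, S S, p p A3}. Rewrite as A3 → β A3' and A3' → α A3' | ε.
For A4: α = {A4, S r}, β = {r, A3, r A4}. Rewrite as A4 → β A4' and A4' → α A4' | ε.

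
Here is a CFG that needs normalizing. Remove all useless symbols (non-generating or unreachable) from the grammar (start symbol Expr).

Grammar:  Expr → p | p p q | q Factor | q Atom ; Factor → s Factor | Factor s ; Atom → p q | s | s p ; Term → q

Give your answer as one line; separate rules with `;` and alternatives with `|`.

Generating nonterminals: {Atom, Expr, Term}.
Reachable from Expr after that: {Atom, Expr}.
Removed useless symbols: {Factor, Term} and every production mentioning them.

Expr → p | p p q | q Atom; Atom → p q | s | s p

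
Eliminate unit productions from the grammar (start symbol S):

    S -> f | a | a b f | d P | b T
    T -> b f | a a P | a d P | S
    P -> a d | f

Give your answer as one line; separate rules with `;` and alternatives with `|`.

Unit pairs: T ⇒* {S}.
Replace each nonterminal's rules with the union of the non-unit rules of every nonterminal it unit-derives.

S -> f | a | a b f | d P | b T; T -> f | a | a b f | d P | b T | b f | a a P | a d P; P -> a d | f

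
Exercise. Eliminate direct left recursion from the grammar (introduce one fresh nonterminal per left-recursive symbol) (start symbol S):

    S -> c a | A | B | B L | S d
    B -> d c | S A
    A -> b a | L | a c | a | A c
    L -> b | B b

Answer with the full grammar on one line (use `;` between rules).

Directly left-recursive nonterminals: S, A.
For S: α = {d}, β = {c a, A, B, B L}. Rewrite as S → β S' and S' → α S' | ε.
For A: α = {c}, β = {b a, L, a c, a}. Rewrite as A → β A' and A' → α A' | ε.

S -> c a S' | A S' | B S' | B L S'; B -> d c | S A; A -> b a A' | L A' | a c A' | a A'; L -> b | B b; S' -> d S' | eps; A' -> c A' | eps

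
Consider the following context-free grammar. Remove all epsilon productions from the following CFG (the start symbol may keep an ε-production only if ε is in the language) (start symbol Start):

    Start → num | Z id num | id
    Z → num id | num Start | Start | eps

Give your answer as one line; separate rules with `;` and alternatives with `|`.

Nullable set = {Z}.
ε ∉ L(G), so no ε-production is kept.
Add the nullable-subset variants: Start → Z id num gives Z id num | id num.

Start → num | Z id num | id num | id; Z → num id | num Start | Start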